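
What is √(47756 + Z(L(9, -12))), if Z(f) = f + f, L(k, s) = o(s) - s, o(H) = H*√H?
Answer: 2*√(11945 - 12*I*√3) ≈ 218.59 - 0.19017*I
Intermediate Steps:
o(H) = H^(3/2)
L(k, s) = s^(3/2) - s
Z(f) = 2*f
√(47756 + Z(L(9, -12))) = √(47756 + 2*((-12)^(3/2) - 1*(-12))) = √(47756 + 2*(-24*I*√3 + 12)) = √(47756 + 2*(12 - 24*I*√3)) = √(47756 + (24 - 48*I*√3)) = √(47780 - 48*I*√3)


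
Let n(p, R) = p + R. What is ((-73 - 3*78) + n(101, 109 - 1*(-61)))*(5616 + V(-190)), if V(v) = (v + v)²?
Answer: -5400576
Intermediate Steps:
n(p, R) = R + p
V(v) = 4*v² (V(v) = (2*v)² = 4*v²)
((-73 - 3*78) + n(101, 109 - 1*(-61)))*(5616 + V(-190)) = ((-73 - 3*78) + ((109 - 1*(-61)) + 101))*(5616 + 4*(-190)²) = ((-73 - 234) + ((109 + 61) + 101))*(5616 + 4*36100) = (-307 + (170 + 101))*(5616 + 144400) = (-307 + 271)*150016 = -36*150016 = -5400576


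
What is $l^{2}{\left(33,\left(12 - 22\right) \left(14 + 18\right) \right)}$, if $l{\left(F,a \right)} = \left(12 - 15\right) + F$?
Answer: $900$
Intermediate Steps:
$l{\left(F,a \right)} = -3 + F$
$l^{2}{\left(33,\left(12 - 22\right) \left(14 + 18\right) \right)} = \left(-3 + 33\right)^{2} = 30^{2} = 900$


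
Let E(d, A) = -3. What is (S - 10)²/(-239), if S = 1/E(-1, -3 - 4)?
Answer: -961/2151 ≈ -0.44677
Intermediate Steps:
S = -⅓ (S = 1/(-3) = -⅓ ≈ -0.33333)
(S - 10)²/(-239) = (-⅓ - 10)²/(-239) = (-31/3)²*(-1/239) = (961/9)*(-1/239) = -961/2151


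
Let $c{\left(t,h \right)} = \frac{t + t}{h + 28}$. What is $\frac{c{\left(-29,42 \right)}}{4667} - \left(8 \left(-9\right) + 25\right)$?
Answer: $\frac{7677186}{163345} \approx 47.0$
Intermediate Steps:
$c{\left(t,h \right)} = \frac{2 t}{28 + h}$
$\frac{c{\left(-29,42 \right)}}{4667} - \left(8 \left(-9\right) + 25\right) = \frac{2 \left(-29\right) \frac{1}{28 + 42}}{4667} - \left(8 \left(-9\right) + 25\right) = 2 \left(-29\right) \frac{1}{70} \cdot \frac{1}{4667} - \left(-72 + 25\right) = 2 \left(-29\right) \frac{1}{70} \cdot \frac{1}{4667} - -47 = \left(- \frac{29}{35}\right) \frac{1}{4667} + 47 = - \frac{29}{163345} + 47 = \frac{7677186}{163345}$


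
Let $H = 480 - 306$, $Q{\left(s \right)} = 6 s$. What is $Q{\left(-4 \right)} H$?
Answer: $-4176$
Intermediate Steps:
$H = 174$
$Q{\left(-4 \right)} H = 6 \left(-4\right) 174 = \left(-24\right) 174 = -4176$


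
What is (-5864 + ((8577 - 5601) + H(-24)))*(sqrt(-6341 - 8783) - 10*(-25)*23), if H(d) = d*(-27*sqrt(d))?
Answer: -16*(361 - 162*I*sqrt(6))*(2875 + I*sqrt(3781)) ≈ -1.6996e+7 + 1.7898e+7*I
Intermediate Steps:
H(d) = -27*d**(3/2)
(-5864 + ((8577 - 5601) + H(-24)))*(sqrt(-6341 - 8783) - 10*(-25)*23) = (-5864 + ((8577 - 5601) - (-1296)*I*sqrt(6)))*(sqrt(-6341 - 8783) - 10*(-25)*23) = (-5864 + (2976 - (-1296)*I*sqrt(6)))*(sqrt(-15124) + 250*23) = (-5864 + (2976 + 1296*I*sqrt(6)))*(2*I*sqrt(3781) + 5750) = (-2888 + 1296*I*sqrt(6))*(5750 + 2*I*sqrt(3781))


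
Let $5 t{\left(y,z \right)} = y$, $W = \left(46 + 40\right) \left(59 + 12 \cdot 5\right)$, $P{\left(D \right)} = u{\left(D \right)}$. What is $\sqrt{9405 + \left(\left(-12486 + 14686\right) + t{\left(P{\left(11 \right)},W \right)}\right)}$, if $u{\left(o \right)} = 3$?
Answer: $\frac{2 \sqrt{72535}}{5} \approx 107.73$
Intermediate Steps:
$P{\left(D \right)} = 3$
$W = 10234$ ($W = 86 \left(59 + 60\right) = 86 \cdot 119 = 10234$)
$t{\left(y,z \right)} = \frac{y}{5}$
$\sqrt{9405 + \left(\left(-12486 + 14686\right) + t{\left(P{\left(11 \right)},W \right)}\right)} = \sqrt{9405 + \left(\left(-12486 + 14686\right) + \frac{1}{5} \cdot 3\right)} = \sqrt{9405 + \left(2200 + \frac{3}{5}\right)} = \sqrt{9405 + \frac{11003}{5}} = \sqrt{\frac{58028}{5}} = \frac{2 \sqrt{72535}}{5}$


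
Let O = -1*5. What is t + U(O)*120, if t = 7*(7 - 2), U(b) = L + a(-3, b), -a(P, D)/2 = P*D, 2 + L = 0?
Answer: -3805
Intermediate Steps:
L = -2 (L = -2 + 0 = -2)
a(P, D) = -2*D*P (a(P, D) = -2*P*D = -2*D*P)
O = -5
U(b) = -2 + 6*b (U(b) = -2 - 2*b*(-3) = -2 + 6*b)
t = 35 (t = 7*5 = 35)
t + U(O)*120 = 35 + (-2 + 6*(-5))*120 = 35 + (-2 - 30)*120 = 35 - 32*120 = 35 - 3840 = -3805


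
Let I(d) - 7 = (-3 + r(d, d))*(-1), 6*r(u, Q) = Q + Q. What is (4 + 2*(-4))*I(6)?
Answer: -32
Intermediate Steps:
r(u, Q) = Q/3 (r(u, Q) = (Q + Q)/6 = (2*Q)/6 = Q/3)
I(d) = 10 - d/3 (I(d) = 7 + (-3 + d/3)*(-1) = 7 + (3 - d/3) = 10 - d/3)
(4 + 2*(-4))*I(6) = (4 + 2*(-4))*(10 - ⅓*6) = (4 - 8)*(10 - 2) = -4*8 = -32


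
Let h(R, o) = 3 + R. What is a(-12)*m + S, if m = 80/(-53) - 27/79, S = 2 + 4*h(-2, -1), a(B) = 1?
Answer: 17371/4187 ≈ 4.1488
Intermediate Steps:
S = 6 (S = 2 + 4*(3 - 2) = 2 + 4*1 = 2 + 4 = 6)
m = -7751/4187 (m = 80*(-1/53) - 27*1/79 = -80/53 - 27/79 = -7751/4187 ≈ -1.8512)
a(-12)*m + S = 1*(-7751/4187) + 6 = -7751/4187 + 6 = 17371/4187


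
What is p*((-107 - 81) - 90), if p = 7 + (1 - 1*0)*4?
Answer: -3058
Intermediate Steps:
p = 11 (p = 7 + (1 + 0)*4 = 7 + 1*4 = 7 + 4 = 11)
p*((-107 - 81) - 90) = 11*((-107 - 81) - 90) = 11*(-188 - 90) = 11*(-278) = -3058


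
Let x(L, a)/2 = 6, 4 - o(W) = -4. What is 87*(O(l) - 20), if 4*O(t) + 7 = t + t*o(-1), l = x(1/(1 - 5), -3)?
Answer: 1827/4 ≈ 456.75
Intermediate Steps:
o(W) = 8 (o(W) = 4 - 1*(-4) = 4 + 4 = 8)
x(L, a) = 12 (x(L, a) = 2*6 = 12)
l = 12
O(t) = -7/4 + 9*t/4 (O(t) = -7/4 + (t + t*8)/4 = -7/4 + (t + 8*t)/4 = -7/4 + (9*t)/4 = -7/4 + 9*t/4)
87*(O(l) - 20) = 87*((-7/4 + (9/4)*12) - 20) = 87*((-7/4 + 27) - 20) = 87*(101/4 - 20) = 87*(21/4) = 1827/4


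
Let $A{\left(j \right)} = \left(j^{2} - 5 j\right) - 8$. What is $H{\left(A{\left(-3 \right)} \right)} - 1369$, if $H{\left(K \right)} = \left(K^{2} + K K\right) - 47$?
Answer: $-904$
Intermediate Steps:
$A{\left(j \right)} = -8 + j^{2} - 5 j$
$H{\left(K \right)} = -47 + 2 K^{2}$ ($H{\left(K \right)} = \left(K^{2} + K^{2}\right) - 47 = 2 K^{2} - 47 = -47 + 2 K^{2}$)
$H{\left(A{\left(-3 \right)} \right)} - 1369 = \left(-47 + 2 \left(-8 + \left(-3\right)^{2} - -15\right)^{2}\right) - 1369 = \left(-47 + 2 \left(-8 + 9 + 15\right)^{2}\right) - 1369 = \left(-47 + 2 \cdot 16^{2}\right) - 1369 = \left(-47 + 2 \cdot 256\right) - 1369 = \left(-47 + 512\right) - 1369 = 465 - 1369 = -904$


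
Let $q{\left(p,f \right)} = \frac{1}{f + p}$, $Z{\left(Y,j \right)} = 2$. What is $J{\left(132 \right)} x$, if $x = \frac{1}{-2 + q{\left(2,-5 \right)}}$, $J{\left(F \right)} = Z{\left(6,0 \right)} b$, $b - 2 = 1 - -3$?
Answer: $- \frac{36}{7} \approx -5.1429$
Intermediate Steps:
$b = 6$ ($b = 2 + \left(1 - -3\right) = 2 + \left(1 + 3\right) = 2 + 4 = 6$)
$J{\left(F \right)} = 12$ ($J{\left(F \right)} = 2 \cdot 6 = 12$)
$x = - \frac{3}{7}$ ($x = \frac{1}{-2 + \frac{1}{-5 + 2}} = \frac{1}{-2 + \frac{1}{-3}} = \frac{1}{-2 - \frac{1}{3}} = \frac{1}{- \frac{7}{3}} = - \frac{3}{7} \approx -0.42857$)
$J{\left(132 \right)} x = 12 \left(- \frac{3}{7}\right) = - \frac{36}{7}$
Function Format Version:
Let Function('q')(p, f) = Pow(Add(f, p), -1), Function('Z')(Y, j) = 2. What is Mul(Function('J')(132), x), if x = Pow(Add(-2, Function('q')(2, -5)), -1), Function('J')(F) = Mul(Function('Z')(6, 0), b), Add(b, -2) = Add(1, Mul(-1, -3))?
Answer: Rational(-36, 7) ≈ -5.1429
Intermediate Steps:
b = 6 (b = Add(2, Add(1, Mul(-1, -3))) = Add(2, Add(1, 3)) = Add(2, 4) = 6)
Function('J')(F) = 12 (Function('J')(F) = Mul(2, 6) = 12)
x = Rational(-3, 7) (x = Pow(Add(-2, Pow(Add(-5, 2), -1)), -1) = Pow(Add(-2, Pow(-3, -1)), -1) = Pow(Add(-2, Rational(-1, 3)), -1) = Pow(Rational(-7, 3), -1) = Rational(-3, 7) ≈ -0.42857)
Mul(Function('J')(132), x) = Mul(12, Rational(-3, 7)) = Rational(-36, 7)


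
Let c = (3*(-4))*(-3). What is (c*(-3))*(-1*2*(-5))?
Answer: -1080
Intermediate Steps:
c = 36 (c = -12*(-3) = 36)
(c*(-3))*(-1*2*(-5)) = (36*(-3))*(-1*2*(-5)) = -(-216)*(-5) = -108*10 = -1080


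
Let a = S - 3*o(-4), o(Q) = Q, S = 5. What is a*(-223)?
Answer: -3791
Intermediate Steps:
a = 17 (a = 5 - 3*(-4) = 5 + 12 = 17)
a*(-223) = 17*(-223) = -3791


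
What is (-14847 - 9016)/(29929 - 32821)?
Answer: 23863/2892 ≈ 8.2514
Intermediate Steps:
(-14847 - 9016)/(29929 - 32821) = -23863/(-2892) = -23863*(-1/2892) = 23863/2892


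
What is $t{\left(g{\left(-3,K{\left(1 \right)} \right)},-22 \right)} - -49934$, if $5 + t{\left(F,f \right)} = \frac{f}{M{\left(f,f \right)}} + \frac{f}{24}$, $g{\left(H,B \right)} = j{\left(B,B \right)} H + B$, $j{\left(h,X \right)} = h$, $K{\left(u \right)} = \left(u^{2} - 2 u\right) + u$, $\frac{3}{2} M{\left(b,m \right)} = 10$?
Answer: $\frac{2995487}{60} \approx 49925.0$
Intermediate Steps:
$M{\left(b,m \right)} = \frac{20}{3}$ ($M{\left(b,m \right)} = \frac{2}{3} \cdot 10 = \frac{20}{3}$)
$K{\left(u \right)} = u^{2} - u$
$g{\left(H,B \right)} = B + B H$ ($g{\left(H,B \right)} = B H + B = B + B H$)
$t{\left(F,f \right)} = -5 + \frac{23 f}{120}$ ($t{\left(F,f \right)} = -5 + \left(\frac{f}{\frac{20}{3}} + \frac{f}{24}\right) = -5 + \left(f \frac{3}{20} + f \frac{1}{24}\right) = -5 + \left(\frac{3 f}{20} + \frac{f}{24}\right) = -5 + \frac{23 f}{120}$)
$t{\left(g{\left(-3,K{\left(1 \right)} \right)},-22 \right)} - -49934 = \left(-5 + \frac{23}{120} \left(-22\right)\right) - -49934 = \left(-5 - \frac{253}{60}\right) + 49934 = - \frac{553}{60} + 49934 = \frac{2995487}{60}$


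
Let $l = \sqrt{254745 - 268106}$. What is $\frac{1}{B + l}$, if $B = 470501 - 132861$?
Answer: $\frac{337640}{114000782961} - \frac{i \sqrt{13361}}{114000782961} \approx 2.9617 \cdot 10^{-6} - 1.0139 \cdot 10^{-9} i$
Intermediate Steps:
$B = 337640$
$l = i \sqrt{13361}$ ($l = \sqrt{-13361} = i \sqrt{13361} \approx 115.59 i$)
$\frac{1}{B + l} = \frac{1}{337640 + i \sqrt{13361}}$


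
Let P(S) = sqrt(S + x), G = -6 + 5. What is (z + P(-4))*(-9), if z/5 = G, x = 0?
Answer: 45 - 18*I ≈ 45.0 - 18.0*I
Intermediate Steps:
G = -1
z = -5 (z = 5*(-1) = -5)
P(S) = sqrt(S) (P(S) = sqrt(S + 0) = sqrt(S))
(z + P(-4))*(-9) = (-5 + sqrt(-4))*(-9) = (-5 + 2*I)*(-9) = 45 - 18*I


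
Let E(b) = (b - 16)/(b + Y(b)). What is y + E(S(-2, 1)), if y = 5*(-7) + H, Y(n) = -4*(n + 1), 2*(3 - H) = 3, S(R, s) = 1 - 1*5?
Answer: -36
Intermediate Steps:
S(R, s) = -4 (S(R, s) = 1 - 5 = -4)
H = 3/2 (H = 3 - 1/2*3 = 3 - 3/2 = 3/2 ≈ 1.5000)
Y(n) = -4 - 4*n (Y(n) = -4*(1 + n) = -4 - 4*n)
E(b) = (-16 + b)/(-4 - 3*b) (E(b) = (b - 16)/(b + (-4 - 4*b)) = (-16 + b)/(-4 - 3*b))
y = -67/2 (y = 5*(-7) + 3/2 = -35 + 3/2 = -67/2 ≈ -33.500)
y + E(S(-2, 1)) = -67/2 + (16 - 1*(-4))/(4 + 3*(-4)) = -67/2 + (16 + 4)/(4 - 12) = -67/2 + 20/(-8) = -67/2 - 1/8*20 = -67/2 - 5/2 = -36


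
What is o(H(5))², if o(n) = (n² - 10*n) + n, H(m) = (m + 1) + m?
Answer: 484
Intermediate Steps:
H(m) = 1 + 2*m (H(m) = (1 + m) + m = 1 + 2*m)
o(n) = n² - 9*n
o(H(5))² = ((1 + 2*5)*(-9 + (1 + 2*5)))² = ((1 + 10)*(-9 + (1 + 10)))² = (11*(-9 + 11))² = (11*2)² = 22² = 484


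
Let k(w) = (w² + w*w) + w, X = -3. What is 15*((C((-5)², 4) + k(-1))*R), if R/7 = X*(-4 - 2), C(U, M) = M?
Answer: 9450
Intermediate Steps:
k(w) = w + 2*w² (k(w) = (w² + w²) + w = 2*w² + w = w + 2*w²)
R = 126 (R = 7*(-3*(-4 - 2)) = 7*(-3*(-6)) = 7*18 = 126)
15*((C((-5)², 4) + k(-1))*R) = 15*((4 - (1 + 2*(-1)))*126) = 15*((4 - (1 - 2))*126) = 15*((4 - 1*(-1))*126) = 15*((4 + 1)*126) = 15*(5*126) = 15*630 = 9450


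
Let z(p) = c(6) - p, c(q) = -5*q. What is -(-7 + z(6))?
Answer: 43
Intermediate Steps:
z(p) = -30 - p (z(p) = -5*6 - p = -30 - p)
-(-7 + z(6)) = -(-7 + (-30 - 1*6)) = -(-7 + (-30 - 6)) = -(-7 - 36) = -1*(-43) = 43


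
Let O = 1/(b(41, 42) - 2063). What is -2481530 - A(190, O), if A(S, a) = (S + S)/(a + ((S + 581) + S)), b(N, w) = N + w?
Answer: -4721803924270/1902779 ≈ -2.4815e+6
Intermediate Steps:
O = -1/1980 (O = 1/((41 + 42) - 2063) = 1/(83 - 2063) = 1/(-1980) = -1/1980 ≈ -0.00050505)
A(S, a) = 2*S/(581 + a + 2*S) (A(S, a) = (2*S)/(a + ((581 + S) + S)) = (2*S)/(a + (581 + 2*S)) = (2*S)/(581 + a + 2*S) = 2*S/(581 + a + 2*S))
-2481530 - A(190, O) = -2481530 - 2*190/(581 - 1/1980 + 2*190) = -2481530 - 2*190/(581 - 1/1980 + 380) = -2481530 - 2*190/1902779/1980 = -2481530 - 2*190*1980/1902779 = -2481530 - 1*752400/1902779 = -2481530 - 752400/1902779 = -4721803924270/1902779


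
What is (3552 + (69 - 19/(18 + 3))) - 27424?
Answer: -499882/21 ≈ -23804.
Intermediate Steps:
(3552 + (69 - 19/(18 + 3))) - 27424 = (3552 + (69 - 19/21)) - 27424 = (3552 + 1430/21) - 27424 = 76022/21 - 27424 = -499882/21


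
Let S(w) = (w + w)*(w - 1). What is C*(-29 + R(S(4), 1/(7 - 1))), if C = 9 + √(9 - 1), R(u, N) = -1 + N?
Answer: -537/2 - 179*√2/3 ≈ -352.88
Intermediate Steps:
S(w) = 2*w*(-1 + w) (S(w) = (2*w)*(-1 + w) = 2*w*(-1 + w))
C = 9 + 2*√2 (C = 9 + √8 = 9 + 2*√2 ≈ 11.828)
C*(-29 + R(S(4), 1/(7 - 1))) = (9 + 2*√2)*(-29 + (-1 + 1/(7 - 1))) = (9 + 2*√2)*(-29 + (-1 + 1/6)) = (9 + 2*√2)*(-29 + (-1 + ⅙)) = (9 + 2*√2)*(-29 - ⅚) = (9 + 2*√2)*(-179/6) = -537/2 - 179*√2/3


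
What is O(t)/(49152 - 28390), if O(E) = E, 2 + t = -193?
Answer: -195/20762 ≈ -0.0093922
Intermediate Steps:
t = -195 (t = -2 - 193 = -195)
O(t)/(49152 - 28390) = -195/(49152 - 28390) = -195/20762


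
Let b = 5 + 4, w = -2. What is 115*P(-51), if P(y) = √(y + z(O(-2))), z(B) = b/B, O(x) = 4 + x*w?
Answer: 115*I*√798/4 ≈ 812.16*I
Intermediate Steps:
b = 9
O(x) = 4 - 2*x (O(x) = 4 + x*(-2) = 4 - 2*x)
z(B) = 9/B
P(y) = √(9/8 + y) (P(y) = √(y + 9/(4 - 2*(-2))) = √(y + 9/(4 + 4)) = √(y + 9/8) = √(9/8 + y))
115*P(-51) = 115*(√(18 + 16*(-51))/4) = 115*(√(18 - 816)/4) = 115*(√(-798)/4) = 115*((I*√798)/4) = 115*(I*√798/4) = 115*I*√798/4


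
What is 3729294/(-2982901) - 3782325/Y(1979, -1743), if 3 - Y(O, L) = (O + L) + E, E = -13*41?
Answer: -150445597507/11931604 ≈ -12609.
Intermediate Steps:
E = -533
Y(O, L) = 536 - L - O (Y(O, L) = 3 - ((O + L) - 533) = 3 - ((L + O) - 533) = 3 - (-533 + L + O) = 3 + (533 - L - O) = 536 - L - O)
3729294/(-2982901) - 3782325/Y(1979, -1743) = 3729294/(-2982901) - 3782325/(536 - 1*(-1743) - 1*1979) = 3729294*(-1/2982901) - 3782325/(536 + 1743 - 1979) = -3729294/2982901 - 3782325/300 = -3729294/2982901 - 3782325*1/300 = -3729294/2982901 - 50431/4 = -150445597507/11931604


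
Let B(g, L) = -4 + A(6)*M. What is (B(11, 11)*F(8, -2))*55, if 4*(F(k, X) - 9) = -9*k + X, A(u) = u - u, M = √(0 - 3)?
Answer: 2090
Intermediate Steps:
M = I*√3 (M = √(-3) = I*√3 ≈ 1.732*I)
A(u) = 0
B(g, L) = -4 (B(g, L) = -4 + 0*(I*√3) = -4 + 0 = -4)
F(k, X) = 9 - 9*k/4 + X/4 (F(k, X) = 9 + (-9*k + X)/4 = 9 + (X - 9*k)/4 = 9 + (-9*k/4 + X/4) = 9 - 9*k/4 + X/4)
(B(11, 11)*F(8, -2))*55 = -4*(9 - 9/4*8 + (¼)*(-2))*55 = -4*(9 - 18 - ½)*55 = -4*(-19/2)*55 = 38*55 = 2090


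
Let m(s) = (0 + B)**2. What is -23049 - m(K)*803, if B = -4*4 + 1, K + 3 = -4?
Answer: -203724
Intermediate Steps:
K = -7 (K = -3 - 4 = -7)
B = -15 (B = -16 + 1 = -15)
m(s) = 225 (m(s) = (0 - 15)**2 = (-15)**2 = 225)
-23049 - m(K)*803 = -23049 - 225*803 = -23049 - 1*180675 = -23049 - 180675 = -203724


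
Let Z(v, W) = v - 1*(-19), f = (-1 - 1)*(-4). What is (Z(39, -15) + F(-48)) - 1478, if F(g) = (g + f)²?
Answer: 180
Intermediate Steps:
f = 8 (f = -2*(-4) = 8)
Z(v, W) = 19 + v (Z(v, W) = v + 19 = 19 + v)
F(g) = (8 + g)² (F(g) = (g + 8)² = (8 + g)²)
(Z(39, -15) + F(-48)) - 1478 = ((19 + 39) + (8 - 48)²) - 1478 = (58 + (-40)²) - 1478 = (58 + 1600) - 1478 = 1658 - 1478 = 180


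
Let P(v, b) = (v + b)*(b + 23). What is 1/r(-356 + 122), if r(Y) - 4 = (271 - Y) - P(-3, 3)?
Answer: 1/509 ≈ 0.0019646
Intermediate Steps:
P(v, b) = (23 + b)*(b + v) (P(v, b) = (b + v)*(23 + b) = (23 + b)*(b + v))
r(Y) = 275 - Y (r(Y) = 4 + ((271 - Y) - (3² + 23*3 + 23*(-3) + 3*(-3))) = 4 + ((271 - Y) - (9 + 69 - 69 - 9)) = 4 + ((271 - Y) - 1*0) = 4 + ((271 - Y) + 0) = 4 + (271 - Y) = 275 - Y)
1/r(-356 + 122) = 1/(275 - (-356 + 122)) = 1/(275 - 1*(-234)) = 1/(275 + 234) = 1/509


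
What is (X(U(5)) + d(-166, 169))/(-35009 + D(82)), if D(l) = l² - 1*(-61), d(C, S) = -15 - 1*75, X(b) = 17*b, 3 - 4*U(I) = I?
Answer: 197/56448 ≈ 0.0034899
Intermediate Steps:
U(I) = ¾ - I/4
d(C, S) = -90 (d(C, S) = -15 - 75 = -90)
D(l) = 61 + l² (D(l) = l² + 61 = 61 + l²)
(X(U(5)) + d(-166, 169))/(-35009 + D(82)) = (17*(¾ - ¼*5) - 90)/(-35009 + (61 + 82²)) = (17*(¾ - 5/4) - 90)/(-35009 + (61 + 6724)) = (17*(-½) - 90)/(-35009 + 6785) = (-17/2 - 90)/(-28224) = -197/2*(-1/28224) = 197/56448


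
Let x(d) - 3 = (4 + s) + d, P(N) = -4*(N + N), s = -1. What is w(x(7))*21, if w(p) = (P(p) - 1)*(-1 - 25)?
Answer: 57330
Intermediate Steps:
P(N) = -8*N
x(d) = 6 + d (x(d) = 3 + ((4 - 1) + d) = 3 + (3 + d) = 6 + d)
w(p) = 26 + 208*p (w(p) = (-8*p - 1)*(-1 - 25) = (-1 - 8*p)*(-26) = 26 + 208*p)
w(x(7))*21 = (26 + 208*(6 + 7))*21 = (26 + 208*13)*21 = (26 + 2704)*21 = 2730*21 = 57330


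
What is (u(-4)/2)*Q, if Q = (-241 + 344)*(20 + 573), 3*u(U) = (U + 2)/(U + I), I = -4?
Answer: 61079/24 ≈ 2545.0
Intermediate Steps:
u(U) = (2 + U)/(3*(-4 + U)) (u(U) = ((U + 2)/(U - 4))/3 = ((2 + U)/(-4 + U))/3 = (2 + U)/(3*(-4 + U)))
Q = 61079 (Q = 103*593 = 61079)
(u(-4)/2)*Q = (((2 - 4)/(3*(-4 - 4)))/2)*61079 = (((⅓)*(-2)/(-8))*(½))*61079 = (((⅓)*(-⅛)*(-2))*(½))*61079 = ((1/12)*(½))*61079 = (1/24)*61079 = 61079/24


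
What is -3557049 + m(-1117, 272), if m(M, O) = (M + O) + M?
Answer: -3559011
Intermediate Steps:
m(M, O) = O + 2*M
-3557049 + m(-1117, 272) = -3557049 + (272 + 2*(-1117)) = -3557049 + (272 - 2234) = -3557049 - 1962 = -3559011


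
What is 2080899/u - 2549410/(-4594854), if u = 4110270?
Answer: 175791145039/165667460970 ≈ 1.0611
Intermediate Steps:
2080899/u - 2549410/(-4594854) = 2080899/4110270 - 2549410/(-4594854) = 2080899*(1/4110270) - 2549410*(-1/4594854) = 36507/72110 + 1274705/2297427 = 175791145039/165667460970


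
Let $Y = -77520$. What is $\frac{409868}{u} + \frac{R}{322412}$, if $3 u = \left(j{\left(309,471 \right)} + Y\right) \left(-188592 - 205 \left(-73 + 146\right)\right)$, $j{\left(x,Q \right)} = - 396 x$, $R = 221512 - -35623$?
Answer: $\frac{871887554091519}{1093185908944988} \approx 0.79757$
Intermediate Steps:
$R = 257135$ ($R = 221512 + 35623 = 257135$)
$u = 13562595796$ ($u = \frac{\left(\left(-396\right) 309 - 77520\right) \left(-188592 - 205 \left(-73 + 146\right)\right)}{3} = \frac{\left(-122364 - 77520\right) \left(-188592 - 14965\right)}{3} = \frac{\left(-199884\right) \left(-188592 - 14965\right)}{3} = \frac{\left(-199884\right) \left(-203557\right)}{3} = \frac{1}{3} \cdot 40687787388 = 13562595796$)
$\frac{409868}{u} + \frac{R}{322412} = \frac{409868}{13562595796} + \frac{257135}{322412} = 409868 \cdot \frac{1}{13562595796} + 257135 \cdot \frac{1}{322412} = \frac{102467}{3390648949} + \frac{257135}{322412} = \frac{871887554091519}{1093185908944988}$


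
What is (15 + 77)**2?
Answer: 8464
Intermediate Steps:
(15 + 77)**2 = 92**2 = 8464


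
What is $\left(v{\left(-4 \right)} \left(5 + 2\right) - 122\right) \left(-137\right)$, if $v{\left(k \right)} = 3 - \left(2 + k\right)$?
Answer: $11919$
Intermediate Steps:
$v{\left(k \right)} = 1 - k$
$\left(v{\left(-4 \right)} \left(5 + 2\right) - 122\right) \left(-137\right) = \left(\left(1 - -4\right) \left(5 + 2\right) - 122\right) \left(-137\right) = \left(\left(1 + 4\right) 7 - 122\right) \left(-137\right) = \left(5 \cdot 7 - 122\right) \left(-137\right) = \left(35 - 122\right) \left(-137\right) = \left(-87\right) \left(-137\right) = 11919$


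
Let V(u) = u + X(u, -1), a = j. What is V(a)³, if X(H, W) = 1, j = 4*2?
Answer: 729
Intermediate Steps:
j = 8
a = 8
V(u) = 1 + u (V(u) = u + 1 = 1 + u)
V(a)³ = (1 + 8)³ = 9³ = 729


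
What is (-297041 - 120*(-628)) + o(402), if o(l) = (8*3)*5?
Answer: -221561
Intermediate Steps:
o(l) = 120 (o(l) = 24*5 = 120)
(-297041 - 120*(-628)) + o(402) = (-297041 - 120*(-628)) + 120 = (-297041 + 75360) + 120 = -221681 + 120 = -221561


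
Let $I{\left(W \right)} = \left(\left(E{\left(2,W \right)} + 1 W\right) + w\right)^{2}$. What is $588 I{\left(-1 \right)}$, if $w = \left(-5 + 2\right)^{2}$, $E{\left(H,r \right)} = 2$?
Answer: $58800$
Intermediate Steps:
$w = 9$ ($w = \left(-3\right)^{2} = 9$)
$I{\left(W \right)} = \left(11 + W\right)^{2}$ ($I{\left(W \right)} = \left(\left(2 + 1 W\right) + 9\right)^{2} = \left(\left(2 + W\right) + 9\right)^{2} = \left(11 + W\right)^{2}$)
$588 I{\left(-1 \right)} = 588 \left(11 - 1\right)^{2} = 588 \cdot 10^{2} = 588 \cdot 100 = 58800$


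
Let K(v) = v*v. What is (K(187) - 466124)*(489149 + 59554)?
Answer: -236576041965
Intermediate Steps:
K(v) = v²
(K(187) - 466124)*(489149 + 59554) = (187² - 466124)*(489149 + 59554) = (34969 - 466124)*548703 = -431155*548703 = -236576041965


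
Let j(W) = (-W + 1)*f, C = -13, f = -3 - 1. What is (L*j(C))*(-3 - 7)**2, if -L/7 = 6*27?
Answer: 6350400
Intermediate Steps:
f = -4
j(W) = -4 + 4*W (j(W) = (-W + 1)*(-4) = (1 - W)*(-4) = -4 + 4*W)
L = -1134 (L = -42*27 = -7*162 = -1134)
(L*j(C))*(-3 - 7)**2 = (-1134*(-4 + 4*(-13)))*(-3 - 7)**2 = -1134*(-4 - 52)*(-10)**2 = -1134*(-56)*100 = 63504*100 = 6350400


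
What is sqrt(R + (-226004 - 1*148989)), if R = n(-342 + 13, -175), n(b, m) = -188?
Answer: I*sqrt(375181) ≈ 612.52*I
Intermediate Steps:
R = -188
sqrt(R + (-226004 - 1*148989)) = sqrt(-188 + (-226004 - 1*148989)) = sqrt(-188 + (-226004 - 148989)) = sqrt(-188 - 374993) = sqrt(-375181) = I*sqrt(375181)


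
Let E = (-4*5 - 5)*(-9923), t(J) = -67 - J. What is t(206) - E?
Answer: -248348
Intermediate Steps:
E = 248075 (E = (-20 - 5)*(-9923) = -25*(-9923) = 248075)
t(206) - E = (-67 - 1*206) - 1*248075 = (-67 - 206) - 248075 = -273 - 248075 = -248348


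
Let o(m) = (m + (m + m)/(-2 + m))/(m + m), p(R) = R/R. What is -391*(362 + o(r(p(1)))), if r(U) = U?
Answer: -282693/2 ≈ -1.4135e+5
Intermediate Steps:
p(R) = 1
o(m) = (m + 2*m/(-2 + m))/(2*m) (o(m) = (m + (2*m)/(-2 + m))/((2*m)) = (m + 2*m/(-2 + m))*(1/(2*m)) = (m + 2*m/(-2 + m))/(2*m))
-391*(362 + o(r(p(1)))) = -391*(362 + (½)*1/(-2 + 1)) = -391*(362 + (½)*1/(-1)) = -391*(362 + (½)*1*(-1)) = -391*(362 - ½) = -391*723/2 = -282693/2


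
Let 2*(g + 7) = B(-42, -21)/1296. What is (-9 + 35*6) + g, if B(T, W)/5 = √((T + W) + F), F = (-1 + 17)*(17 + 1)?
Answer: 167641/864 ≈ 194.03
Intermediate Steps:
F = 288 (F = 16*18 = 288)
B(T, W) = 5*√(288 + T + W) (B(T, W) = 5*√((T + W) + 288) = 5*√(288 + T + W))
g = -6023/864 (g = -7 + ((5*√(288 - 42 - 21))/1296)/2 = -7 + ((5*√225)*(1/1296))/2 = -7 + ((5*15)*(1/1296))/2 = -7 + (75*(1/1296))/2 = -7 + (½)*(25/432) = -7 + 25/864 = -6023/864 ≈ -6.9711)
(-9 + 35*6) + g = (-9 + 35*6) - 6023/864 = (-9 + 210) - 6023/864 = 201 - 6023/864 = 167641/864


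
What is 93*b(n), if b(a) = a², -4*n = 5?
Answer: 2325/16 ≈ 145.31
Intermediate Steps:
n = -5/4 (n = -¼*5 = -5/4 ≈ -1.2500)
93*b(n) = 93*(-5/4)² = 93*(25/16) = 2325/16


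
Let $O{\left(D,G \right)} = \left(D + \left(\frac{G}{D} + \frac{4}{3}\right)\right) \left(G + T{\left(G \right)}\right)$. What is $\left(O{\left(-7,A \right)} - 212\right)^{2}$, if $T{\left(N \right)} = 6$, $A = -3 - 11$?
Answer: $\frac{300304}{9} \approx 33367.0$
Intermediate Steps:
$A = -14$ ($A = -3 - 11 = -14$)
$O{\left(D,G \right)} = \left(6 + G\right) \left(\frac{4}{3} + D + \frac{G}{D}\right)$ ($O{\left(D,G \right)} = \left(D + \left(\frac{G}{D} + \frac{4}{3}\right)\right) \left(G + 6\right) = \left(D + \left(\frac{G}{D} + 4 \cdot \frac{1}{3}\right)\right) \left(6 + G\right) = \left(D + \left(\frac{G}{D} + \frac{4}{3}\right)\right) \left(6 + G\right) = \left(D + \left(\frac{4}{3} + \frac{G}{D}\right)\right) \left(6 + G\right) = \left(\frac{4}{3} + D + \frac{G}{D}\right) \left(6 + G\right) = \left(6 + G\right) \left(\frac{4}{3} + D + \frac{G}{D}\right)$)
$\left(O{\left(-7,A \right)} - 212\right)^{2} = \left(\left(8 + 6 \left(-7\right) + \frac{4}{3} \left(-14\right) - -98 + \frac{\left(-14\right)^{2}}{-7} + 6 \left(-14\right) \frac{1}{-7}\right) - 212\right)^{2} = \left(\left(8 - 42 - \frac{56}{3} + 98 - 28 + 6 \left(-14\right) \left(- \frac{1}{7}\right)\right) - 212\right)^{2} = \left(\left(8 - 42 - \frac{56}{3} + 98 - 28 + 12\right) - 212\right)^{2} = \left(\frac{88}{3} - 212\right)^{2} = \left(- \frac{548}{3}\right)^{2} = \frac{300304}{9}$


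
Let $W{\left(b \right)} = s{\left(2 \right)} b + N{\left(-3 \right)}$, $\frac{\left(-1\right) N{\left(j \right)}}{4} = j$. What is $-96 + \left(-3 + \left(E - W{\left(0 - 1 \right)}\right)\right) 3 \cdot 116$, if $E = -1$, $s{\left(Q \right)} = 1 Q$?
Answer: $-4968$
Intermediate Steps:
$N{\left(j \right)} = - 4 j$
$s{\left(Q \right)} = Q$
$W{\left(b \right)} = 12 + 2 b$ ($W{\left(b \right)} = 2 b - -12 = 2 b + 12 = 12 + 2 b$)
$-96 + \left(-3 + \left(E - W{\left(0 - 1 \right)}\right)\right) 3 \cdot 116 = -96 + \left(-3 - \left(13 + 2 \left(0 - 1\right)\right)\right) 3 \cdot 116 = -96 + \left(-3 - \left(13 - 2\right)\right) 3 \cdot 116 = -96 + \left(-3 - 11\right) 3 \cdot 116 = -96 + \left(-14\right) 3 \cdot 116 = -96 - 4872 = -4968$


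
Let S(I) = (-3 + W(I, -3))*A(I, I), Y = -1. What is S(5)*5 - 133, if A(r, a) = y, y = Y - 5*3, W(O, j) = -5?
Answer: 507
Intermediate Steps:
y = -16 (y = -1 - 5*3 = -1 - 15 = -16)
A(r, a) = -16
S(I) = 128 (S(I) = (-3 - 5)*(-16) = -8*(-16) = 128)
S(5)*5 - 133 = 128*5 - 133 = 640 - 133 = 507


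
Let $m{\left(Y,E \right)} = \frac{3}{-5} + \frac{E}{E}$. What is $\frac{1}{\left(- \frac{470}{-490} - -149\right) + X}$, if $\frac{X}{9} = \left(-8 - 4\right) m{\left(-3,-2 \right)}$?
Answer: $\frac{245}{26156} \approx 0.0093669$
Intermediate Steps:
$m{\left(Y,E \right)} = \frac{2}{5}$ ($m{\left(Y,E \right)} = 3 \left(- \frac{1}{5}\right) + 1 = - \frac{3}{5} + 1 = \frac{2}{5}$)
$X = - \frac{216}{5}$ ($X = 9 \left(-8 - 4\right) \frac{2}{5} = 9 \left(\left(-12\right) \frac{2}{5}\right) = 9 \left(- \frac{24}{5}\right) = - \frac{216}{5} \approx -43.2$)
$\frac{1}{\left(- \frac{470}{-490} - -149\right) + X} = \frac{1}{\left(- \frac{470}{-490} - -149\right) - \frac{216}{5}} = \frac{1}{\left(\left(-470\right) \left(- \frac{1}{490}\right) + 149\right) - \frac{216}{5}} = \frac{1}{\left(\frac{47}{49} + 149\right) - \frac{216}{5}} = \frac{1}{\frac{7348}{49} - \frac{216}{5}} = \frac{1}{\frac{26156}{245}} = \frac{245}{26156}$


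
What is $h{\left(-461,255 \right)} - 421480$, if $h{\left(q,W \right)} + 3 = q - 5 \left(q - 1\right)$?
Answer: $-419634$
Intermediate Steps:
$h{\left(q,W \right)} = 2 - 4 q$ ($h{\left(q,W \right)} = -3 + \left(q - 5 \left(q - 1\right)\right) = -3 + \left(q - 5 \left(-1 + q\right)\right) = -3 - \left(-5 + 4 q\right) = 2 - 4 q$)
$h{\left(-461,255 \right)} - 421480 = \left(2 - -1844\right) - 421480 = \left(2 + 1844\right) - 421480 = 1846 - 421480 = -419634$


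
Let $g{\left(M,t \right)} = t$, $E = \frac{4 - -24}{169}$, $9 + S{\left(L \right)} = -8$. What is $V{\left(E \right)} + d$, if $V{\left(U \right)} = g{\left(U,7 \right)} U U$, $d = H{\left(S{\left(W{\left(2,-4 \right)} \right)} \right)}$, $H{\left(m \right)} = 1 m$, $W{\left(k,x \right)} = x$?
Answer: $- \frac{480049}{28561} \approx -16.808$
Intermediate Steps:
$S{\left(L \right)} = -17$ ($S{\left(L \right)} = -9 - 8 = -17$)
$E = \frac{28}{169}$ ($E = \left(4 + 24\right) \frac{1}{169} = 28 \cdot \frac{1}{169} = \frac{28}{169} \approx 0.16568$)
$H{\left(m \right)} = m$
$d = -17$
$V{\left(U \right)} = 7 U^{2}$ ($V{\left(U \right)} = 7 U U = 7 U^{2}$)
$V{\left(E \right)} + d = 7 \left(\frac{28}{169}\right)^{2} - 17 = 7 \cdot \frac{784}{28561} - 17 = \frac{5488}{28561} - 17 = - \frac{480049}{28561}$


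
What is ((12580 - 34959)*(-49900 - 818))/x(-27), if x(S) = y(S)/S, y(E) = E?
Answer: 1135018122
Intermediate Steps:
x(S) = 1 (x(S) = S/S = 1)
((12580 - 34959)*(-49900 - 818))/x(-27) = ((12580 - 34959)*(-49900 - 818))/1 = -22379*(-50718)*1 = 1135018122*1 = 1135018122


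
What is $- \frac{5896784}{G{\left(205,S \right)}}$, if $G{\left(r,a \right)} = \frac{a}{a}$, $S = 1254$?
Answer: $-5896784$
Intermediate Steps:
$G{\left(r,a \right)} = 1$
$- \frac{5896784}{G{\left(205,S \right)}} = - \frac{5896784}{1} = \left(-5896784\right) 1 = -5896784$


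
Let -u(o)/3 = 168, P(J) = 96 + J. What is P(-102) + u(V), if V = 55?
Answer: -510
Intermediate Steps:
u(o) = -504 (u(o) = -3*168 = -504)
P(-102) + u(V) = (96 - 102) - 504 = -6 - 504 = -510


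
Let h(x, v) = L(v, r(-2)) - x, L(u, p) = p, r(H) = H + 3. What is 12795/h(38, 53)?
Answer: -12795/37 ≈ -345.81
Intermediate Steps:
r(H) = 3 + H
h(x, v) = 1 - x (h(x, v) = (3 - 2) - x = 1 - x)
12795/h(38, 53) = 12795/(1 - 1*38) = 12795/(1 - 38) = 12795/(-37) = 12795*(-1/37) = -12795/37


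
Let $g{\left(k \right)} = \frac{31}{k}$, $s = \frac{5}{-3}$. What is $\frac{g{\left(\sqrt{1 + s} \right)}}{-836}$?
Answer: $\frac{31 i \sqrt{6}}{1672} \approx 0.045415 i$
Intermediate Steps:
$s = - \frac{5}{3}$ ($s = 5 \left(- \frac{1}{3}\right) = - \frac{5}{3} \approx -1.6667$)
$\frac{g{\left(\sqrt{1 + s} \right)}}{-836} = \frac{31 \frac{1}{\sqrt{1 - \frac{5}{3}}}}{-836} = \frac{31}{\sqrt{- \frac{2}{3}}} \left(- \frac{1}{836}\right) = \frac{31}{\frac{1}{3} i \sqrt{6}} \left(- \frac{1}{836}\right) = 31 \left(- \frac{i \sqrt{6}}{2}\right) \left(- \frac{1}{836}\right) = - \frac{31 i \sqrt{6}}{2} \left(- \frac{1}{836}\right) = \frac{31 i \sqrt{6}}{1672}$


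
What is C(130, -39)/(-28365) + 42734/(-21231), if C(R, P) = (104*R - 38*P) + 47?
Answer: -510551743/200739105 ≈ -2.5434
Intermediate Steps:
C(R, P) = 47 - 38*P + 104*R (C(R, P) = (-38*P + 104*R) + 47 = 47 - 38*P + 104*R)
C(130, -39)/(-28365) + 42734/(-21231) = (47 - 38*(-39) + 104*130)/(-28365) + 42734/(-21231) = (47 + 1482 + 13520)*(-1/28365) + 42734*(-1/21231) = 15049*(-1/28365) - 42734/21231 = -15049/28365 - 42734/21231 = -510551743/200739105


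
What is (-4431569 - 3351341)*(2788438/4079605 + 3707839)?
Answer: -23545670796926951206/815921 ≈ -2.8858e+13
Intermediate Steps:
(-4431569 - 3351341)*(2788438/4079605 + 3707839) = -7782910*(2788438*(1/4079605) + 3707839) = -7782910*(2788438/4079605 + 3707839) = -7782910*15126521312033/4079605 = -23545670796926951206/815921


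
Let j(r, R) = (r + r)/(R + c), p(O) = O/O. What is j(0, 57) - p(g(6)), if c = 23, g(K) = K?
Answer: -1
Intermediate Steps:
p(O) = 1
j(r, R) = 2*r/(23 + R) (j(r, R) = (r + r)/(R + 23) = (2*r)/(23 + R) = 2*r/(23 + R))
j(0, 57) - p(g(6)) = 2*0/(23 + 57) - 1*1 = 2*0/80 - 1 = 2*0*(1/80) - 1 = 0 - 1 = -1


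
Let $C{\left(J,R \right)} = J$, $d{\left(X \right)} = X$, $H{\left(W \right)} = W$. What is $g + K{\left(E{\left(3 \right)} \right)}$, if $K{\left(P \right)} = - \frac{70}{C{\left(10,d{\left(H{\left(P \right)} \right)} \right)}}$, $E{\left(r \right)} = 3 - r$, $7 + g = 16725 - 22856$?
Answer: $-6145$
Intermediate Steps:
$g = -6138$ ($g = -7 + \left(16725 - 22856\right) = -7 - 6131 = -6138$)
$K{\left(P \right)} = -7$ ($K{\left(P \right)} = - \frac{70}{10} = \left(-70\right) \frac{1}{10} = -7$)
$g + K{\left(E{\left(3 \right)} \right)} = -6138 - 7 = -6145$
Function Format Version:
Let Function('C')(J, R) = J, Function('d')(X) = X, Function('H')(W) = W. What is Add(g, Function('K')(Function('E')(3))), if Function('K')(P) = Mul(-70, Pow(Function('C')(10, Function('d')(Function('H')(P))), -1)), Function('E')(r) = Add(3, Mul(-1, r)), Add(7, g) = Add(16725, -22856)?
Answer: -6145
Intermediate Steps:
g = -6138 (g = Add(-7, Add(16725, -22856)) = Add(-7, -6131) = -6138)
Function('K')(P) = -7 (Function('K')(P) = Mul(-70, Pow(10, -1)) = Mul(-70, Rational(1, 10)) = -7)
Add(g, Function('K')(Function('E')(3))) = Add(-6138, -7) = -6145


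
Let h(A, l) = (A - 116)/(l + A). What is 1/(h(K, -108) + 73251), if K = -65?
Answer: 173/12672604 ≈ 1.3652e-5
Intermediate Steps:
h(A, l) = (-116 + A)/(A + l)
1/(h(K, -108) + 73251) = 1/((-116 - 65)/(-65 - 108) + 73251) = 1/(-181/(-173) + 73251) = 1/(-1/173*(-181) + 73251) = 1/(181/173 + 73251) = 1/(12672604/173) = 173/12672604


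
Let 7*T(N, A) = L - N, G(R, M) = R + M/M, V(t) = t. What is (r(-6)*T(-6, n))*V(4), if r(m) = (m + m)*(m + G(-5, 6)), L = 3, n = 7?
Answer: 4320/7 ≈ 617.14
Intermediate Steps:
G(R, M) = 1 + R (G(R, M) = R + 1 = 1 + R)
r(m) = 2*m*(-4 + m) (r(m) = (m + m)*(m + (1 - 5)) = (2*m)*(m - 4) = (2*m)*(-4 + m) = 2*m*(-4 + m))
T(N, A) = 3/7 - N/7 (T(N, A) = (3 - N)/7 = 3/7 - N/7)
(r(-6)*T(-6, n))*V(4) = ((2*(-6)*(-4 - 6))*(3/7 - ⅐*(-6)))*4 = ((2*(-6)*(-10))*(3/7 + 6/7))*4 = (120*(9/7))*4 = (1080/7)*4 = 4320/7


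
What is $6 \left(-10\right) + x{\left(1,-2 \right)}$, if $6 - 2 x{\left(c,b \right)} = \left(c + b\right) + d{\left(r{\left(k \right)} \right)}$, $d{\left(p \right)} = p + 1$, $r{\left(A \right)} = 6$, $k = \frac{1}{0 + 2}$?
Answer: $-60$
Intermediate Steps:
$k = \frac{1}{2} \approx 0.5$
$d{\left(p \right)} = 1 + p$
$x{\left(c,b \right)} = - \frac{1}{2} - \frac{b}{2} - \frac{c}{2}$ ($x{\left(c,b \right)} = 3 - \frac{\left(c + b\right) + \left(1 + 6\right)}{2} = 3 - \frac{\left(b + c\right) + 7}{2} = 3 - \frac{7 + b + c}{2} = 3 - \left(\frac{7}{2} + \frac{b}{2} + \frac{c}{2}\right) = - \frac{1}{2} - \frac{b}{2} - \frac{c}{2}$)
$6 \left(-10\right) + x{\left(1,-2 \right)} = 6 \left(-10\right) - 0 = -60 - 0 = -60 + 0 = -60$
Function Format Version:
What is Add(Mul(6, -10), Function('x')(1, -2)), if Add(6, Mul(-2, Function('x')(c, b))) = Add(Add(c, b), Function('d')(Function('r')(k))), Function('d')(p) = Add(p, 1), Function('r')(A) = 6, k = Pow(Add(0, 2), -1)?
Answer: -60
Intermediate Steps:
k = Rational(1, 2) (k = Pow(2, -1) = Rational(1, 2) ≈ 0.50000)
Function('d')(p) = Add(1, p)
Function('x')(c, b) = Add(Rational(-1, 2), Mul(Rational(-1, 2), b), Mul(Rational(-1, 2), c)) (Function('x')(c, b) = Add(3, Mul(Rational(-1, 2), Add(Add(c, b), Add(1, 6)))) = Add(3, Mul(Rational(-1, 2), Add(Add(b, c), 7))) = Add(3, Mul(Rational(-1, 2), Add(7, b, c))) = Add(3, Add(Rational(-7, 2), Mul(Rational(-1, 2), b), Mul(Rational(-1, 2), c))) = Add(Rational(-1, 2), Mul(Rational(-1, 2), b), Mul(Rational(-1, 2), c)))
Add(Mul(6, -10), Function('x')(1, -2)) = Add(Mul(6, -10), Add(Rational(-1, 2), Mul(Rational(-1, 2), -2), Mul(Rational(-1, 2), 1))) = Add(-60, Add(Rational(-1, 2), 1, Rational(-1, 2))) = Add(-60, 0) = -60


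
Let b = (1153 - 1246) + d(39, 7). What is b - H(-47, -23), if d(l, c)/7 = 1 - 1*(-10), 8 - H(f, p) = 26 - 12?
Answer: -10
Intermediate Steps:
H(f, p) = -6 (H(f, p) = 8 - (26 - 12) = 8 - 1*14 = 8 - 14 = -6)
d(l, c) = 77 (d(l, c) = 7*(1 - 1*(-10)) = 7*(1 + 10) = 7*11 = 77)
b = -16 (b = (1153 - 1246) + 77 = -93 + 77 = -16)
b - H(-47, -23) = -16 - 1*(-6) = -16 + 6 = -10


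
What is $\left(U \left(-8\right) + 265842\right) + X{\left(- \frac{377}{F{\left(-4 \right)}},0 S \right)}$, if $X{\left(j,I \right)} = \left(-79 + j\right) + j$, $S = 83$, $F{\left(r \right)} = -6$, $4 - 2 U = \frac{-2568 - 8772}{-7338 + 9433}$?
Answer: $\frac{334174726}{1257} \approx 2.6585 \cdot 10^{5}$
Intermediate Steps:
$U = \frac{1972}{419}$ ($U = 2 - \frac{\left(-2568 - 8772\right) \frac{1}{-7338 + 9433}}{2} = 2 - \frac{\left(-11340\right) \frac{1}{2095}}{2} = 2 - - \frac{1134}{419} = 2 + \frac{1134}{419} = \frac{1972}{419} \approx 4.7064$)
$X{\left(j,I \right)} = -79 + 2 j$
$\left(U \left(-8\right) + 265842\right) + X{\left(- \frac{377}{F{\left(-4 \right)}},0 S \right)} = \left(\frac{1972}{419} \left(-8\right) + 265842\right) - \left(79 - 2 \left(- \frac{377}{-6}\right)\right) = \left(- \frac{15776}{419} + 265842\right) - \left(79 - 2 \left(\left(-377\right) \left(- \frac{1}{6}\right)\right)\right) = \frac{111372022}{419} + \left(-79 + 2 \cdot \frac{377}{6}\right) = \frac{111372022}{419} + \left(-79 + \frac{377}{3}\right) = \frac{111372022}{419} + \frac{140}{3} = \frac{334174726}{1257}$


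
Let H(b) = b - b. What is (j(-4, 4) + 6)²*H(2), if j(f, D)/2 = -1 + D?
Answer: 0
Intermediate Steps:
j(f, D) = -2 + 2*D (j(f, D) = 2*(-1 + D) = -2 + 2*D)
H(b) = 0
(j(-4, 4) + 6)²*H(2) = ((-2 + 2*4) + 6)²*0 = ((-2 + 8) + 6)²*0 = (6 + 6)²*0 = 12²*0 = 144*0 = 0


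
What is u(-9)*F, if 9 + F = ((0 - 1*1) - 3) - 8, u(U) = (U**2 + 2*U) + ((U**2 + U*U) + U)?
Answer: -4536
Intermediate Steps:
u(U) = 3*U + 3*U**2 (u(U) = (U**2 + 2*U) + ((U**2 + U**2) + U) = (U**2 + 2*U) + (2*U**2 + U) = (U**2 + 2*U) + (U + 2*U**2) = 3*U + 3*U**2)
F = -21 (F = -9 + (((0 - 1*1) - 3) - 8) = -9 + (((0 - 1) - 3) - 8) = -9 + ((-1 - 3) - 8) = -9 + (-4 - 8) = -9 - 12 = -21)
u(-9)*F = (3*(-9)*(1 - 9))*(-21) = (3*(-9)*(-8))*(-21) = 216*(-21) = -4536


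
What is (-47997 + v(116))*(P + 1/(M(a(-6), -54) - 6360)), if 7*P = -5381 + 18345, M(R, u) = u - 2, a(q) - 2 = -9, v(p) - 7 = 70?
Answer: -35587880845/401 ≈ -8.8748e+7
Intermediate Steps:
v(p) = 77 (v(p) = 7 + 70 = 77)
a(q) = -7 (a(q) = 2 - 9 = -7)
M(R, u) = -2 + u
P = 1852 (P = (-5381 + 18345)/7 = (1/7)*12964 = 1852)
(-47997 + v(116))*(P + 1/(M(a(-6), -54) - 6360)) = (-47997 + 77)*(1852 + 1/((-2 - 54) - 6360)) = -47920*(1852 + 1/(-56 - 6360)) = -47920*(1852 + 1/(-6416)) = -47920*(1852 - 1/6416) = -47920*11882431/6416 = -35587880845/401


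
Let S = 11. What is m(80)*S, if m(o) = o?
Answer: 880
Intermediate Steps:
m(80)*S = 80*11 = 880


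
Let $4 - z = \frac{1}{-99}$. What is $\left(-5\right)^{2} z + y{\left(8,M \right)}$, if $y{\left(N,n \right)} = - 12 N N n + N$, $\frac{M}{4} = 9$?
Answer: $- \frac{2726435}{99} \approx -27540.0$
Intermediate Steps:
$M = 36$ ($M = 4 \cdot 9 = 36$)
$y{\left(N,n \right)} = N - 12 n N^{2}$ ($y{\left(N,n \right)} = - 12 N^{2} n + N = - 12 n N^{2} + N = N - 12 n N^{2}$)
$z = \frac{397}{99}$ ($z = 4 - \frac{1}{-99} = 4 - - \frac{1}{99} = 4 + \frac{1}{99} = \frac{397}{99} \approx 4.0101$)
$\left(-5\right)^{2} z + y{\left(8,M \right)} = \left(-5\right)^{2} \cdot \frac{397}{99} + 8 \left(1 - 96 \cdot 36\right) = 25 \cdot \frac{397}{99} + 8 \left(1 - 3456\right) = \frac{9925}{99} + 8 \left(-3455\right) = \frac{9925}{99} - 27640 = - \frac{2726435}{99}$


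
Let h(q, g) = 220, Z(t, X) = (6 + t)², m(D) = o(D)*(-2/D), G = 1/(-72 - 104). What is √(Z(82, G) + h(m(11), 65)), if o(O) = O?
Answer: 2*√1991 ≈ 89.241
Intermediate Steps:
G = -1/176 (G = 1/(-176) = -1/176 ≈ -0.0056818)
m(D) = -2 (m(D) = D*(-2/D) = -2)
√(Z(82, G) + h(m(11), 65)) = √((6 + 82)² + 220) = √(88² + 220) = √(7744 + 220) = √7964 = 2*√1991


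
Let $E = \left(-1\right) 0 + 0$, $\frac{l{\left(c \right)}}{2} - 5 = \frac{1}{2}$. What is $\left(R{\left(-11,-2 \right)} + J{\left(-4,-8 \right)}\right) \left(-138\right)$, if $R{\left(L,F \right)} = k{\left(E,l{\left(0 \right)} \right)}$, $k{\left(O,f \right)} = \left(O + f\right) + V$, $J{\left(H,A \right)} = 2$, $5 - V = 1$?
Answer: $-2346$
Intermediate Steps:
$V = 4$ ($V = 5 - 1 = 4$)
$l{\left(c \right)} = 11$ ($l{\left(c \right)} = 10 + \frac{2}{2} = 10 + 2 \cdot \frac{1}{2} = 10 + 1 = 11$)
$E = 0$ ($E = 0 + 0 = 0$)
$k{\left(O,f \right)} = 4 + O + f$ ($k{\left(O,f \right)} = \left(O + f\right) + 4 = 4 + O + f$)
$R{\left(L,F \right)} = 15$ ($R{\left(L,F \right)} = 4 + 0 + 11 = 15$)
$\left(R{\left(-11,-2 \right)} + J{\left(-4,-8 \right)}\right) \left(-138\right) = \left(15 + 2\right) \left(-138\right) = 17 \left(-138\right) = -2346$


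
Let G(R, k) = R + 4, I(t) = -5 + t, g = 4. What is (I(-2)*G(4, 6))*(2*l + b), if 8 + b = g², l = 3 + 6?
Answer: -1456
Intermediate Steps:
l = 9
b = 8 (b = -8 + 4² = -8 + 16 = 8)
G(R, k) = 4 + R
(I(-2)*G(4, 6))*(2*l + b) = ((-5 - 2)*(4 + 4))*(2*9 + 8) = (-7*8)*(18 + 8) = -56*26 = -1456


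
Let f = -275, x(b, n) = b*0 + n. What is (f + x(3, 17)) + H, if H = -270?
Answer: -528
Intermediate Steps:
x(b, n) = n (x(b, n) = 0 + n = n)
(f + x(3, 17)) + H = (-275 + 17) - 270 = -258 - 270 = -528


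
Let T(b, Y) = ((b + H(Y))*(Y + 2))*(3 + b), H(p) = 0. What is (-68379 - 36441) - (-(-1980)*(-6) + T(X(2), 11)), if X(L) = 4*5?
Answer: -98920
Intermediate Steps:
X(L) = 20
T(b, Y) = b*(2 + Y)*(3 + b) (T(b, Y) = ((b + 0)*(Y + 2))*(3 + b) = (b*(2 + Y))*(3 + b) = b*(2 + Y)*(3 + b))
(-68379 - 36441) - (-(-1980)*(-6) + T(X(2), 11)) = (-68379 - 36441) - (-(-1980)*(-6) + 20*(6 + 2*20 + 3*11 + 11*20)) = -104820 - (-330*36 + 20*(6 + 40 + 33 + 220)) = -104820 - (-11880 + 20*299) = -104820 - (-11880 + 5980) = -104820 - 1*(-5900) = -104820 + 5900 = -98920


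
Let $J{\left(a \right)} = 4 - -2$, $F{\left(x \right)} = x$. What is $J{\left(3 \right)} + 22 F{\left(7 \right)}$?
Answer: $160$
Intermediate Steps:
$J{\left(a \right)} = 6$ ($J{\left(a \right)} = 4 + 2 = 6$)
$J{\left(3 \right)} + 22 F{\left(7 \right)} = 6 + 22 \cdot 7 = 6 + 154 = 160$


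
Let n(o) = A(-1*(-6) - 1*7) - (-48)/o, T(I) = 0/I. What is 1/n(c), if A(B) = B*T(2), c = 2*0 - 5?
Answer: -5/48 ≈ -0.10417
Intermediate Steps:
T(I) = 0
c = -5 (c = 0 - 5 = -5)
A(B) = 0 (A(B) = B*0 = 0)
n(o) = 48/o (n(o) = 0 - (-48)/o = 0 + 48/o = 48/o)
1/n(c) = 1/(48/(-5)) = 1/(48*(-1/5)) = 1/(-48/5) = -5/48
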